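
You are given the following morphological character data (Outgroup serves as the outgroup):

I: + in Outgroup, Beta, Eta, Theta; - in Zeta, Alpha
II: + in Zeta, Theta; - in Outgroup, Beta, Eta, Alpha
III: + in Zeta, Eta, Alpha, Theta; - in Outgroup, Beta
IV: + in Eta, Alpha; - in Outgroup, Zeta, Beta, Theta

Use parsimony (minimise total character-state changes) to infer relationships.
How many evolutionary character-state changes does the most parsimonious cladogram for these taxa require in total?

5

Character polarity is set by the outgroup: the derived state is whichever differs from the outgroup's state, so for I the derived state is '-', and for the remaining characters it is '+'.
I (state '-') occurs in Alpha and Zeta but conflicts with the nesting implied by the other characters — most parsimoniously interpreted as homoplasy.
II (derived state '+') is shared by Theta and Zeta — a synapomorphy uniting that clade.
Only Alpha, Eta, Theta, and Zeta show the derived state '+' for III, supporting them as a clade.
IV: derived state '+' in Alpha and Eta only — synapomorphy for {Alpha, Eta}.
Most parsimonious ingroup topology: (((Zeta,Theta),(Eta,Alpha)),Beta).
Changes per character on this tree: I: 2; II: 1; III: 1; IV: 1.
Total = 5.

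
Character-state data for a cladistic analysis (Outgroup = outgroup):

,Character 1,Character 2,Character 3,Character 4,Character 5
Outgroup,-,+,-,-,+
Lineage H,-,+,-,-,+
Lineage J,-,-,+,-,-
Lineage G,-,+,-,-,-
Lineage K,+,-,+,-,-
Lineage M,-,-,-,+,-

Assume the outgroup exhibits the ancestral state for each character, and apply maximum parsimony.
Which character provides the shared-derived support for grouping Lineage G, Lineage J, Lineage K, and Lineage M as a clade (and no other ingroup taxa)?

Character 5

Character polarity is set by the outgroup: the derived state is whichever differs from the outgroup's state, so for Character 2, Character 5 the derived state is '-', and for the remaining characters it is '+'.
Character 1 (derived state '+') is unique to Lineage K (autapomorphy; uninformative for grouping).
Only Lineage J, Lineage K, and Lineage M show the derived state '-' for Character 2, supporting them as a clade.
Character 3 (derived state '+') is shared by Lineage J and Lineage K — a synapomorphy uniting that clade.
Character 4 (derived state '+') is unique to Lineage M (autapomorphy; uninformative for grouping).
Character 5 (derived state '-') is shared by Lineage G, Lineage J, Lineage K, and Lineage M — a synapomorphy uniting that clade.
Most parsimonious ingroup topology: (Lineage H,(((Lineage J,Lineage K),Lineage M),Lineage G)).
The clade {Lineage G, Lineage J, Lineage K, Lineage M} is supported by Character 5: its derived state '-' occurs in exactly those taxa and in no other taxon (including the outgroup).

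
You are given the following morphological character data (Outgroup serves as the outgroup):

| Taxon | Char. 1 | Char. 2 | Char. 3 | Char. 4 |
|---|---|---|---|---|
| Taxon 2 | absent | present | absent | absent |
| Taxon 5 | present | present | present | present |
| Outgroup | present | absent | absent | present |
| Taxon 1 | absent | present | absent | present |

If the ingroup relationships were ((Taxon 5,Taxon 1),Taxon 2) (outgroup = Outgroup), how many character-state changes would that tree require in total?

Map each character onto ((Taxon 5,Taxon 1),Taxon 2) (rooted by Outgroup) and count the minimum state changes it requires (Fitch parsimony):
Char. 1: 2; Char. 2: 1; Char. 3: 1; Char. 4: 1.
Total tree length = 5.

5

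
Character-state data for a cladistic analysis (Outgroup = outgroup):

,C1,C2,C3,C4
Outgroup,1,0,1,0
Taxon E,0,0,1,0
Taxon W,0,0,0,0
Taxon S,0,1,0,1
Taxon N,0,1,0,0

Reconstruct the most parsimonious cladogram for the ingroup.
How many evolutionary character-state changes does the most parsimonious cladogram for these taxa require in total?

Character polarity is set by the outgroup: the derived state is whichever differs from the outgroup's state, so for C1, C3 the derived state is '0', and for the remaining characters it is '1'.
C1 (derived state '0') is shared by all ingroup taxa — unites the whole ingroup.
C2 (derived state '1') is shared by Taxon N and Taxon S — a synapomorphy uniting that clade.
Only Taxon N, Taxon S, and Taxon W show the derived state '0' for C3, supporting them as a clade.
C4 (derived state '1') is unique to Taxon S (autapomorphy; uninformative for grouping).
Most parsimonious ingroup topology: (Taxon E,(Taxon W,(Taxon S,Taxon N))).
Changes per character on this tree: C1: 1; C2: 1; C3: 1; C4: 1.
Total = 4.

4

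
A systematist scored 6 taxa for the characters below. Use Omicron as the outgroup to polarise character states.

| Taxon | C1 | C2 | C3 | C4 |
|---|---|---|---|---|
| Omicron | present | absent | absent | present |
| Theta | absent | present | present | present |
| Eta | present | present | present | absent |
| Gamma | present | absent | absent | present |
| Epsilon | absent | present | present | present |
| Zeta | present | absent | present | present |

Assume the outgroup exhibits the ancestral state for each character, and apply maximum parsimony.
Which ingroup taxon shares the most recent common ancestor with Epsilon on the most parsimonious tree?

Character polarity is set by the outgroup: the derived state is whichever differs from the outgroup's state, so for C1, C4 the derived state is 'absent', and for the remaining characters it is 'present'.
C1 (derived state 'absent') is shared by Epsilon and Theta — a synapomorphy uniting that clade.
C2 (derived state 'present') is shared by Epsilon, Eta, and Theta — a synapomorphy uniting that clade.
C3: derived state 'present' in Epsilon, Eta, Theta, and Zeta only — synapomorphy for {Epsilon, Eta, Theta, Zeta}.
C4: derived state 'absent' in Eta only — an autapomorphy, so it tells us nothing about relationships among taxa.
Most parsimonious ingroup topology: ((((Theta,Epsilon),Eta),Zeta),Gamma).
Epsilon and Theta form a cherry on this tree, so they are sister taxa.

Theta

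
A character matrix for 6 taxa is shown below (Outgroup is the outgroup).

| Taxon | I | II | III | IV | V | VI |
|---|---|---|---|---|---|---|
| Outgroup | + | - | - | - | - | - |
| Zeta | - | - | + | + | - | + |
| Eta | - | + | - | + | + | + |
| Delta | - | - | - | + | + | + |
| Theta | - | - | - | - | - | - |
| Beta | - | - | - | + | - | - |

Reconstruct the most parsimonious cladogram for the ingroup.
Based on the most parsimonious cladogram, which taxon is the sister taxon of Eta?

Delta

Character polarity is set by the outgroup: the derived state is whichever differs from the outgroup's state, so for I the derived state is '-', and for the remaining characters it is '+'.
I (derived state '-') is shared by all ingroup taxa — unites the whole ingroup.
II (derived state '+') is unique to Eta (autapomorphy; uninformative for grouping).
III (derived state '+') is unique to Zeta (autapomorphy; uninformative for grouping).
IV (derived state '+') is shared by Beta, Delta, Eta, and Zeta — a synapomorphy uniting that clade.
V (derived state '+') is shared by Delta and Eta — a synapomorphy uniting that clade.
VI: derived state '+' in Delta, Eta, and Zeta only — synapomorphy for {Delta, Eta, Zeta}.
Most parsimonious ingroup topology: (((Zeta,(Eta,Delta)),Beta),Theta).
Eta and Delta form a cherry on this tree, so they are sister taxa.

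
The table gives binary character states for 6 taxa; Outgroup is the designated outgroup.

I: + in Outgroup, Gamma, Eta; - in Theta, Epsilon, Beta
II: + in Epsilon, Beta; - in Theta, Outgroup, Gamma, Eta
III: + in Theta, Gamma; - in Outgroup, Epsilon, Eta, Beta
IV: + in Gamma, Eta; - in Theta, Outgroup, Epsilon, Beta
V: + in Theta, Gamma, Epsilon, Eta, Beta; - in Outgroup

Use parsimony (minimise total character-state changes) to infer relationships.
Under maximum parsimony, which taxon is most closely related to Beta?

Character polarity is set by the outgroup: the derived state is whichever differs from the outgroup's state, so for I the derived state is '-', and for the remaining characters it is '+'.
I: derived state '-' in Beta, Epsilon, and Theta only — synapomorphy for {Beta, Epsilon, Theta}.
II (derived state '+') is shared by Beta and Epsilon — a synapomorphy uniting that clade.
III groups Gamma and Theta, which is incompatible with the clades supported by the remaining characters; treating it as convergent (homoplasy) costs fewer steps than any alternative tree.
Only Eta and Gamma show the derived state '+' for IV, supporting them as a clade.
All ingroup taxa share the derived state '+' for V; it defines the ingroup but does not resolve relationships within it.
Most parsimonious ingroup topology: ((Eta,Gamma),((Epsilon,Beta),Theta)).
Beta and Epsilon form a cherry on this tree, so they are sister taxa.

Epsilon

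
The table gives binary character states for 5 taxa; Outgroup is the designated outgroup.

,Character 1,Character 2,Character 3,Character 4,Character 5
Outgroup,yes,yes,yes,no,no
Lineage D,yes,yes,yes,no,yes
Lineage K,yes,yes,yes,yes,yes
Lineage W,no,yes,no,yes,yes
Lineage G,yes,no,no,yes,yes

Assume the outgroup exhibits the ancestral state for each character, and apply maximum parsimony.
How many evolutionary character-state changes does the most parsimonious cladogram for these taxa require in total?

5

Character polarity is set by the outgroup: the derived state is whichever differs from the outgroup's state, so for Character 1, Character 2, Character 3 the derived state is 'no', and for the remaining characters it is 'yes'.
Character 1: derived state 'no' in Lineage W only — an autapomorphy, so it tells us nothing about relationships among taxa.
Character 2: derived state 'no' in Lineage G only — an autapomorphy, so it tells us nothing about relationships among taxa.
Only Lineage G and Lineage W show the derived state 'no' for Character 3, supporting them as a clade.
Only Lineage G, Lineage K, and Lineage W show the derived state 'yes' for Character 4, supporting them as a clade.
Character 5 (derived state 'yes') is shared by all ingroup taxa — unites the whole ingroup.
Most parsimonious ingroup topology: (Lineage D,(Lineage K,(Lineage W,Lineage G))).
Changes per character on this tree: Character 1: 1; Character 2: 1; Character 3: 1; Character 4: 1; Character 5: 1.
Total = 5.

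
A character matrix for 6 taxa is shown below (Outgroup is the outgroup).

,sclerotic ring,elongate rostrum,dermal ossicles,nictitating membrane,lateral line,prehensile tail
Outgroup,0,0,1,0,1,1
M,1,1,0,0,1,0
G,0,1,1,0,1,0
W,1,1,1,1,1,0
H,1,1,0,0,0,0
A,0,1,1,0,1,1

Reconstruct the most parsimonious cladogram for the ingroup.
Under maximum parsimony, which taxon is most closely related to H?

Character polarity is set by the outgroup: the derived state is whichever differs from the outgroup's state, so for dermal ossicles, lateral line, prehensile tail the derived state is '0', and for the remaining characters it is '1'.
Only H, M, and W show the derived state '1' for sclerotic ring, supporting them as a clade.
elongate rostrum (derived state '1') is shared by all ingroup taxa — unites the whole ingroup.
dermal ossicles (derived state '0') is shared by H and M — a synapomorphy uniting that clade.
nictitating membrane (derived state '1') is unique to W (autapomorphy; uninformative for grouping).
lateral line (derived state '0') is unique to H (autapomorphy; uninformative for grouping).
Only G, H, M, and W show the derived state '0' for prehensile tail, supporting them as a clade.
Most parsimonious ingroup topology: ((((M,H),W),G),A).
H and M form a cherry on this tree, so they are sister taxa.

M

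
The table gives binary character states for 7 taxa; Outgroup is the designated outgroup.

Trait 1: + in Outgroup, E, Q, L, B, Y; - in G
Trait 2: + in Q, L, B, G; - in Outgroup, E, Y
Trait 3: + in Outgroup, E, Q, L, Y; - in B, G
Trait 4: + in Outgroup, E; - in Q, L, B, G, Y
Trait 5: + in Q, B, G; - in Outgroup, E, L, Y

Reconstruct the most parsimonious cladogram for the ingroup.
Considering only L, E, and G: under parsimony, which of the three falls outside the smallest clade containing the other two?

Character polarity is set by the outgroup: the derived state is whichever differs from the outgroup's state, so for Trait 1, Trait 3, Trait 4 the derived state is '-', and for the remaining characters it is '+'.
Trait 1 (derived state '-') is unique to G (autapomorphy; uninformative for grouping).
Trait 2: derived state '+' in B, G, L, and Q only — synapomorphy for {B, G, L, Q}.
Trait 3 (derived state '-') is shared by B and G — a synapomorphy uniting that clade.
Trait 4: derived state '-' in B, G, L, Q, and Y only — synapomorphy for {B, G, L, Q, Y}.
Trait 5: derived state '+' in B, G, and Q only — synapomorphy for {B, G, Q}.
Most parsimonious ingroup topology: (E,(((Q,(B,G)),L),Y)).
L and G share a more recent common ancestor with each other than either does with E, so E is the least closely related of the three.

E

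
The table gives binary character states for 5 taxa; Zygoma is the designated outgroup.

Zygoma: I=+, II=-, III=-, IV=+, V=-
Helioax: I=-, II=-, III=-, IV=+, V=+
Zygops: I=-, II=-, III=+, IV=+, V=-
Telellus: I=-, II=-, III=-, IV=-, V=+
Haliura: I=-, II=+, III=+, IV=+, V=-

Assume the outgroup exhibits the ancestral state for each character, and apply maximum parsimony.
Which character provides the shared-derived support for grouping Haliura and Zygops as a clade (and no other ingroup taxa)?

III

Character polarity is set by the outgroup: the derived state is whichever differs from the outgroup's state, so for I, IV the derived state is '-', and for the remaining characters it is '+'.
All ingroup taxa share the derived state '-' for I; it defines the ingroup but does not resolve relationships within it.
II: derived state '+' in Haliura only — an autapomorphy, so it tells us nothing about relationships among taxa.
III (derived state '+') is shared by Haliura and Zygops — a synapomorphy uniting that clade.
IV (derived state '-') is unique to Telellus (autapomorphy; uninformative for grouping).
V (derived state '+') is shared by Helioax and Telellus — a synapomorphy uniting that clade.
Most parsimonious ingroup topology: ((Helioax,Telellus),(Zygops,Haliura)).
The clade {Haliura, Zygops} is supported by III: its derived state '+' occurs in exactly those taxa and in no other taxon (including the outgroup).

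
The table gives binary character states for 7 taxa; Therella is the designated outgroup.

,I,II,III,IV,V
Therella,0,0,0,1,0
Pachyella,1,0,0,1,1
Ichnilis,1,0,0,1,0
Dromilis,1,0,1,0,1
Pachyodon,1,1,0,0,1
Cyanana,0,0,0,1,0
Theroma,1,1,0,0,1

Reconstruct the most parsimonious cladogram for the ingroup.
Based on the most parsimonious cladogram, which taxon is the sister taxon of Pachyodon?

Character polarity is set by the outgroup: the derived state is whichever differs from the outgroup's state, so for IV the derived state is '0', and for the remaining characters it is '1'.
Only Dromilis, Ichnilis, Pachyella, Pachyodon, and Theroma show the derived state '1' for I, supporting them as a clade.
II (derived state '1') is shared by Pachyodon and Theroma — a synapomorphy uniting that clade.
III: derived state '1' in Dromilis only — an autapomorphy, so it tells us nothing about relationships among taxa.
IV (derived state '0') is shared by Dromilis, Pachyodon, and Theroma — a synapomorphy uniting that clade.
Only Dromilis, Pachyella, Pachyodon, and Theroma show the derived state '1' for V, supporting them as a clade.
Most parsimonious ingroup topology: (((Pachyella,(Dromilis,(Pachyodon,Theroma))),Ichnilis),Cyanana).
Pachyodon and Theroma form a cherry on this tree, so they are sister taxa.

Theroma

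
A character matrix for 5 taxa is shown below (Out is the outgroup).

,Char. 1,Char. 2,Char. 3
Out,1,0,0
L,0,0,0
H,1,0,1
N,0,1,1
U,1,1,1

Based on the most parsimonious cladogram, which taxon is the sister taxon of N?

Character polarity is set by the outgroup: the derived state is whichever differs from the outgroup's state, so for Char. 1 the derived state is '0', and for the remaining characters it is '1'.
Char. 1 groups L and N, which is incompatible with the clades supported by the remaining characters; treating it as convergent (homoplasy) costs fewer steps than any alternative tree.
Char. 2 (derived state '1') is shared by N and U — a synapomorphy uniting that clade.
Char. 3: derived state '1' in H, N, and U only — synapomorphy for {H, N, U}.
Most parsimonious ingroup topology: (L,(H,(N,U))).
N and U form a cherry on this tree, so they are sister taxa.

U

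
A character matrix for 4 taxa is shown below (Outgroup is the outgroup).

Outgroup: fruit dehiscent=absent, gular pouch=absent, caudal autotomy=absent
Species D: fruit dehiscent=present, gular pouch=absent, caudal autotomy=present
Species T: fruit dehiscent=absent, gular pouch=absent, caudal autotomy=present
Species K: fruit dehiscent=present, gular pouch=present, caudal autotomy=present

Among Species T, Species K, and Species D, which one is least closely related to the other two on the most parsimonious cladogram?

Species T

The outgroup has state 'absent' for every character, so 'present' is the derived state throughout.
fruit dehiscent: derived state 'present' in Species D and Species K only — synapomorphy for {Species D, Species K}.
gular pouch: derived state 'present' in Species K only — an autapomorphy, so it tells us nothing about relationships among taxa.
caudal autotomy (derived state 'present') is shared by all ingroup taxa — unites the whole ingroup.
Most parsimonious ingroup topology: ((Species D,Species K),Species T).
Species D and Species K share a more recent common ancestor with each other than either does with Species T, so Species T is the least closely related of the three.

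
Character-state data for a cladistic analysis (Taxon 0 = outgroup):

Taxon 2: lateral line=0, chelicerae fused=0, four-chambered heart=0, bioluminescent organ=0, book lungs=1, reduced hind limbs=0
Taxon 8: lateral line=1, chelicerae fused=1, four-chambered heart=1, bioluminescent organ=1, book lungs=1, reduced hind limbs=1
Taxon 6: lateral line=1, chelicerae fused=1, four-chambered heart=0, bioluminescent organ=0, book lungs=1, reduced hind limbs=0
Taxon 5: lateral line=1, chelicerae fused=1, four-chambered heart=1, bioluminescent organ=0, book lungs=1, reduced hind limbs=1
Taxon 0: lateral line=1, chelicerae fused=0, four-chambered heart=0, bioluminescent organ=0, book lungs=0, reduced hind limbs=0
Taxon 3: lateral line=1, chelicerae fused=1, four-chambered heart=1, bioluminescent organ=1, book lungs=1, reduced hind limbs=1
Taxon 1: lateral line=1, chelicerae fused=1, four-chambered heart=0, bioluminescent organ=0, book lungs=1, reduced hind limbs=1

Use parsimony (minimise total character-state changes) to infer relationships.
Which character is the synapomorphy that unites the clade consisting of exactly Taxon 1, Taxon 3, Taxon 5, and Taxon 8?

reduced hind limbs

Character polarity is set by the outgroup: the derived state is whichever differs from the outgroup's state, so for lateral line the derived state is '0', and for the remaining characters it is '1'.
lateral line (derived state '0') is unique to Taxon 2 (autapomorphy; uninformative for grouping).
chelicerae fused (derived state '1') is shared by Taxon 1, Taxon 3, Taxon 5, Taxon 6, and Taxon 8 — a synapomorphy uniting that clade.
Only Taxon 3, Taxon 5, and Taxon 8 show the derived state '1' for four-chambered heart, supporting them as a clade.
bioluminescent organ (derived state '1') is shared by Taxon 3 and Taxon 8 — a synapomorphy uniting that clade.
book lungs (derived state '1') is shared by all ingroup taxa — unites the whole ingroup.
Only Taxon 1, Taxon 3, Taxon 5, and Taxon 8 show the derived state '1' for reduced hind limbs, supporting them as a clade.
Most parsimonious ingroup topology: ((Taxon 6,(((Taxon 8,Taxon 3),Taxon 5),Taxon 1)),Taxon 2).
The clade {Taxon 1, Taxon 3, Taxon 5, Taxon 8} is supported by reduced hind limbs: its derived state '1' occurs in exactly those taxa and in no other taxon (including the outgroup).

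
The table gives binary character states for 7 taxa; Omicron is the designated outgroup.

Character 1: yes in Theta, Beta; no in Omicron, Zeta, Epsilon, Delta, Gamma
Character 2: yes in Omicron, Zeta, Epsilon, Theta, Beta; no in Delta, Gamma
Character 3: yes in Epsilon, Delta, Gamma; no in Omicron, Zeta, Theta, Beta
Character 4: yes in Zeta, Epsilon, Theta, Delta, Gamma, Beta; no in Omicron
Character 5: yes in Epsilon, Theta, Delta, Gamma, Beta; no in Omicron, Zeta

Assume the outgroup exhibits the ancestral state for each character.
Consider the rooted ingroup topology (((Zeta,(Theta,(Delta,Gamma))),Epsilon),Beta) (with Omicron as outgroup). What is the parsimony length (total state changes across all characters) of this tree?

Map each character onto (((Zeta,(Theta,(Delta,Gamma))),Epsilon),Beta) (rooted by Omicron) and count the minimum state changes it requires (Fitch parsimony):
Character 1: 2; Character 2: 1; Character 3: 2; Character 4: 1; Character 5: 2.
Total tree length = 8.

8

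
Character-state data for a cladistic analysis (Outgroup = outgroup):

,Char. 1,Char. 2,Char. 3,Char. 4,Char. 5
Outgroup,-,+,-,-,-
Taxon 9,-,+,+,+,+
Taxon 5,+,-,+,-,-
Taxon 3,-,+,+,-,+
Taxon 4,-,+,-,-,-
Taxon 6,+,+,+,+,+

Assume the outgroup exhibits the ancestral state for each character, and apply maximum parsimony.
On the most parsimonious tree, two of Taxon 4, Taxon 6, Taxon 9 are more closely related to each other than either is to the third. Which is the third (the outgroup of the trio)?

Taxon 4

Character polarity is set by the outgroup: the derived state is whichever differs from the outgroup's state, so for Char. 2 the derived state is '-', and for the remaining characters it is '+'.
Char. 1 groups Taxon 5 and Taxon 6, which is incompatible with the clades supported by the remaining characters; treating it as convergent (homoplasy) costs fewer steps than any alternative tree.
Char. 2 (derived state '-') is unique to Taxon 5 (autapomorphy; uninformative for grouping).
Char. 3 (derived state '+') is shared by Taxon 3, Taxon 5, Taxon 6, and Taxon 9 — a synapomorphy uniting that clade.
Char. 4 (derived state '+') is shared by Taxon 6 and Taxon 9 — a synapomorphy uniting that clade.
Only Taxon 3, Taxon 6, and Taxon 9 show the derived state '+' for Char. 5, supporting them as a clade.
Most parsimonious ingroup topology: ((((Taxon 9,Taxon 6),Taxon 3),Taxon 5),Taxon 4).
Taxon 9 and Taxon 6 share a more recent common ancestor with each other than either does with Taxon 4, so Taxon 4 is the least closely related of the three.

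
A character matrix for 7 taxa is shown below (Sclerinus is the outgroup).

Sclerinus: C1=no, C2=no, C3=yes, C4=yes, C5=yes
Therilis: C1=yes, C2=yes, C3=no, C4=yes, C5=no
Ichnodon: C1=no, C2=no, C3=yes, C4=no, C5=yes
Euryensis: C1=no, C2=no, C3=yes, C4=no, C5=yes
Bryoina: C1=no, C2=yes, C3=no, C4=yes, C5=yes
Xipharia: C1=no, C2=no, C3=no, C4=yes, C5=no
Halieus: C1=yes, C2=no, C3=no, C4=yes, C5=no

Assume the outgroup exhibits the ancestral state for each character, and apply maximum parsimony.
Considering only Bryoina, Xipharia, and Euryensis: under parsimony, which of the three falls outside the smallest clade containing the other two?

Character polarity is set by the outgroup: the derived state is whichever differs from the outgroup's state, so for C3, C4, C5 the derived state is 'no', and for the remaining characters it is 'yes'.
C1: derived state 'yes' in Halieus and Therilis only — synapomorphy for {Halieus, Therilis}.
C2 (state 'yes') occurs in Bryoina and Therilis but conflicts with the nesting implied by the other characters — most parsimoniously interpreted as homoplasy.
C3 (derived state 'no') is shared by Bryoina, Halieus, Therilis, and Xipharia — a synapomorphy uniting that clade.
C4 (derived state 'no') is shared by Euryensis and Ichnodon — a synapomorphy uniting that clade.
Only Halieus, Therilis, and Xipharia show the derived state 'no' for C5, supporting them as a clade.
Most parsimonious ingroup topology: ((((Therilis,Halieus),Xipharia),Bryoina),(Ichnodon,Euryensis)).
Xipharia and Bryoina share a more recent common ancestor with each other than either does with Euryensis, so Euryensis is the least closely related of the three.

Euryensis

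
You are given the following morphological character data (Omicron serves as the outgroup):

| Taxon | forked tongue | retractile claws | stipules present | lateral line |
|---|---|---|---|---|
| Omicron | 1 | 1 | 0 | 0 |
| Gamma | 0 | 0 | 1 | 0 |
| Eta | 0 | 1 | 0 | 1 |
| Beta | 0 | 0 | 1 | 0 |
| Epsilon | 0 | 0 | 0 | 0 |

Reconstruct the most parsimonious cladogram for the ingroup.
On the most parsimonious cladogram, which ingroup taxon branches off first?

Character polarity is set by the outgroup: the derived state is whichever differs from the outgroup's state, so for forked tongue, retractile claws the derived state is '0', and for the remaining characters it is '1'.
All ingroup taxa share the derived state '0' for forked tongue; it defines the ingroup but does not resolve relationships within it.
retractile claws (derived state '0') is shared by Beta, Epsilon, and Gamma — a synapomorphy uniting that clade.
Only Beta and Gamma show the derived state '1' for stipules present, supporting them as a clade.
lateral line (derived state '1') is unique to Eta (autapomorphy; uninformative for grouping).
Most parsimonious ingroup topology: (((Gamma,Beta),Epsilon),Eta).
Eta is sister to the clade containing all other ingroup taxa, so it is the earliest-diverging (most basal) ingroup lineage.

Eta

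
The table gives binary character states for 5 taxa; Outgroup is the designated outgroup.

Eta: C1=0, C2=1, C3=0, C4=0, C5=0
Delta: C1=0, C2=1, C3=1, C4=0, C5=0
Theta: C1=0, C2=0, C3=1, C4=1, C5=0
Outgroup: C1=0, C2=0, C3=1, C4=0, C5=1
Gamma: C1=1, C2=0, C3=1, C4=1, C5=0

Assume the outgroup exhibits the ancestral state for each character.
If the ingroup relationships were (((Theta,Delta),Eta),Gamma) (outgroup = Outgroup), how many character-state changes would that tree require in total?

7

Map each character onto (((Theta,Delta),Eta),Gamma) (rooted by Outgroup) and count the minimum state changes it requires (Fitch parsimony):
C1: 1; C2: 2; C3: 1; C4: 2; C5: 1.
Total tree length = 7.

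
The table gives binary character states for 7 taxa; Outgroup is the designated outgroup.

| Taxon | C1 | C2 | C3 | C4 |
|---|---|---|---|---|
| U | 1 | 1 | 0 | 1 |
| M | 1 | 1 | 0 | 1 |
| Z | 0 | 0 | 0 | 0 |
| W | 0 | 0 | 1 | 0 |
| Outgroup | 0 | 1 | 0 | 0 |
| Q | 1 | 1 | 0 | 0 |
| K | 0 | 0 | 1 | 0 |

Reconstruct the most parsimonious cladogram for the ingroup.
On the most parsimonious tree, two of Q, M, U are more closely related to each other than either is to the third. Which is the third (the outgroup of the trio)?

Q

Character polarity is set by the outgroup: the derived state is whichever differs from the outgroup's state, so for C2 the derived state is '0', and for the remaining characters it is '1'.
C1 (derived state '1') is shared by M, Q, and U — a synapomorphy uniting that clade.
C2: derived state '0' in K, W, and Z only — synapomorphy for {K, W, Z}.
C3 (derived state '1') is shared by K and W — a synapomorphy uniting that clade.
C4 (derived state '1') is shared by M and U — a synapomorphy uniting that clade.
Most parsimonious ingroup topology: (((M,U),Q),((K,W),Z)).
U and M share a more recent common ancestor with each other than either does with Q, so Q is the least closely related of the three.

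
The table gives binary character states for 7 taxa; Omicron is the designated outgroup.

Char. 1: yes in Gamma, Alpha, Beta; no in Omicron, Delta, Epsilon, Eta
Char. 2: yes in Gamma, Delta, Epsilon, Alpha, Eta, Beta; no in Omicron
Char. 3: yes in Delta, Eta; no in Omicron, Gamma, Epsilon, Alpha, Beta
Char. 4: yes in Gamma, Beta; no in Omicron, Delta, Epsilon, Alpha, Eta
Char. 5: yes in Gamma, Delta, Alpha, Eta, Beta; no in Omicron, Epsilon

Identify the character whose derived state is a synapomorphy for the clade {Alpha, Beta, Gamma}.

The outgroup has state 'no' for every character, so 'yes' is the derived state throughout.
Only Alpha, Beta, and Gamma show the derived state 'yes' for Char. 1, supporting them as a clade.
Char. 2 (derived state 'yes') is shared by all ingroup taxa — unites the whole ingroup.
Char. 3 (derived state 'yes') is shared by Delta and Eta — a synapomorphy uniting that clade.
Char. 4 (derived state 'yes') is shared by Beta and Gamma — a synapomorphy uniting that clade.
Only Alpha, Beta, Delta, Eta, and Gamma show the derived state 'yes' for Char. 5, supporting them as a clade.
Most parsimonious ingroup topology: ((((Gamma,Beta),Alpha),(Delta,Eta)),Epsilon).
The clade {Alpha, Beta, Gamma} is supported by Char. 1: its derived state 'yes' occurs in exactly those taxa and in no other taxon (including the outgroup).

Char. 1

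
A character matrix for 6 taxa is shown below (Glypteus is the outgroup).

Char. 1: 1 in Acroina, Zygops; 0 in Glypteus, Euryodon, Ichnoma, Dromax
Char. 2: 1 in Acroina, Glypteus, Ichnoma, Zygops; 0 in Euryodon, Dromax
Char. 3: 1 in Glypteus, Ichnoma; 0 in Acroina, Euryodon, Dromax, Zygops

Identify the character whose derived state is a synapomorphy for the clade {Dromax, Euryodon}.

Char. 2

Character polarity is set by the outgroup: the derived state is whichever differs from the outgroup's state, so for Char. 2, Char. 3 the derived state is '0', and for the remaining characters it is '1'.
Only Acroina and Zygops show the derived state '1' for Char. 1, supporting them as a clade.
Char. 2 (derived state '0') is shared by Dromax and Euryodon — a synapomorphy uniting that clade.
Only Acroina, Dromax, Euryodon, and Zygops show the derived state '0' for Char. 3, supporting them as a clade.
Most parsimonious ingroup topology: (((Dromax,Euryodon),(Zygops,Acroina)),Ichnoma).
The clade {Dromax, Euryodon} is supported by Char. 2: its derived state '0' occurs in exactly those taxa and in no other taxon (including the outgroup).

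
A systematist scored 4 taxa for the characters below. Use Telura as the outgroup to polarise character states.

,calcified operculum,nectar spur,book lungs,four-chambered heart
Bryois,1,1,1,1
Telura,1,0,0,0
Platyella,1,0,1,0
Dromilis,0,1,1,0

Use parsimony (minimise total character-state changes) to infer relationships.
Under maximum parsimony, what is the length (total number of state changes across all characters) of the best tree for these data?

4

Character polarity is set by the outgroup: the derived state is whichever differs from the outgroup's state, so for calcified operculum the derived state is '0', and for the remaining characters it is '1'.
calcified operculum: derived state '0' in Dromilis only — an autapomorphy, so it tells us nothing about relationships among taxa.
nectar spur: derived state '1' in Bryois and Dromilis only — synapomorphy for {Bryois, Dromilis}.
All ingroup taxa share the derived state '1' for book lungs; it defines the ingroup but does not resolve relationships within it.
four-chambered heart: derived state '1' in Bryois only — an autapomorphy, so it tells us nothing about relationships among taxa.
Most parsimonious ingroup topology: (Platyella,(Dromilis,Bryois)).
Changes per character on this tree: calcified operculum: 1; nectar spur: 1; book lungs: 1; four-chambered heart: 1.
Total = 4.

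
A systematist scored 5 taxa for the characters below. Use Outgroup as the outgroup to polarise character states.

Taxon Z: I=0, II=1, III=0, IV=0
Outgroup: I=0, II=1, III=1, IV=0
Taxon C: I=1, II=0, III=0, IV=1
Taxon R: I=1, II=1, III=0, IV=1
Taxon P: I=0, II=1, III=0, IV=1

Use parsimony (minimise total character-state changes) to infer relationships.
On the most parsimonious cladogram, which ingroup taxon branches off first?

Taxon Z

Character polarity is set by the outgroup: the derived state is whichever differs from the outgroup's state, so for II, III the derived state is '0', and for the remaining characters it is '1'.
I: derived state '1' in Taxon C and Taxon R only — synapomorphy for {Taxon C, Taxon R}.
II (derived state '0') is unique to Taxon C (autapomorphy; uninformative for grouping).
All ingroup taxa share the derived state '0' for III; it defines the ingroup but does not resolve relationships within it.
IV (derived state '1') is shared by Taxon C, Taxon P, and Taxon R — a synapomorphy uniting that clade.
Most parsimonious ingroup topology: (((Taxon R,Taxon C),Taxon P),Taxon Z).
Taxon Z is sister to the clade containing all other ingroup taxa, so it is the earliest-diverging (most basal) ingroup lineage.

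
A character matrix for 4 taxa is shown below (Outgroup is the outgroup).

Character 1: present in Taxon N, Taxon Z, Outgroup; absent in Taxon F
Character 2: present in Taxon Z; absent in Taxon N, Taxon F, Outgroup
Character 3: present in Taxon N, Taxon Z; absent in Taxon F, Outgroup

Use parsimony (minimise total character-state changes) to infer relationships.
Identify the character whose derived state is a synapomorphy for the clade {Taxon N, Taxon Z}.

Character polarity is set by the outgroup: the derived state is whichever differs from the outgroup's state, so for Character 1 the derived state is 'absent', and for the remaining characters it is 'present'.
Character 1: derived state 'absent' in Taxon F only — an autapomorphy, so it tells us nothing about relationships among taxa.
Character 2 (derived state 'present') is unique to Taxon Z (autapomorphy; uninformative for grouping).
Only Taxon N and Taxon Z show the derived state 'present' for Character 3, supporting them as a clade.
Most parsimonious ingroup topology: (Taxon F,(Taxon Z,Taxon N)).
The clade {Taxon N, Taxon Z} is supported by Character 3: its derived state 'present' occurs in exactly those taxa and in no other taxon (including the outgroup).

Character 3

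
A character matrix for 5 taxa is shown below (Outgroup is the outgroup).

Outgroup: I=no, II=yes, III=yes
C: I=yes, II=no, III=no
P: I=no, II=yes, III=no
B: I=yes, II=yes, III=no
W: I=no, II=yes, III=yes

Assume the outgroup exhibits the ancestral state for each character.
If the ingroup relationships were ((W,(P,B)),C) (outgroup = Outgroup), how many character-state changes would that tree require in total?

Map each character onto ((W,(P,B)),C) (rooted by Outgroup) and count the minimum state changes it requires (Fitch parsimony):
I: 2; II: 1; III: 2.
Total tree length = 5.

5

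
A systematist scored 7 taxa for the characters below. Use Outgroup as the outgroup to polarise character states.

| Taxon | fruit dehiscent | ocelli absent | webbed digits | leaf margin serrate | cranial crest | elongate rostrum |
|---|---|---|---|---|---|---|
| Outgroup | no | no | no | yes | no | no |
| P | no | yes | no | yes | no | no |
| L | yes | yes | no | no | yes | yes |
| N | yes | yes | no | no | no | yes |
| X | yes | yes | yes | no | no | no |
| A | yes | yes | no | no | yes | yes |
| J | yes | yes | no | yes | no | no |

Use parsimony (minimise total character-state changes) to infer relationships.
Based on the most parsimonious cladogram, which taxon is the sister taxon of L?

A

Character polarity is set by the outgroup: the derived state is whichever differs from the outgroup's state, so for leaf margin serrate the derived state is 'no', and for the remaining characters it is 'yes'.
Only A, J, L, N, and X show the derived state 'yes' for fruit dehiscent, supporting them as a clade.
ocelli absent (derived state 'yes') is shared by all ingroup taxa — unites the whole ingroup.
webbed digits: derived state 'yes' in X only — an autapomorphy, so it tells us nothing about relationships among taxa.
leaf margin serrate (derived state 'no') is shared by A, L, N, and X — a synapomorphy uniting that clade.
cranial crest: derived state 'yes' in A and L only — synapomorphy for {A, L}.
Only A, L, and N show the derived state 'yes' for elongate rostrum, supporting them as a clade.
Most parsimonious ingroup topology: (P,((((L,A),N),X),J)).
L and A form a cherry on this tree, so they are sister taxa.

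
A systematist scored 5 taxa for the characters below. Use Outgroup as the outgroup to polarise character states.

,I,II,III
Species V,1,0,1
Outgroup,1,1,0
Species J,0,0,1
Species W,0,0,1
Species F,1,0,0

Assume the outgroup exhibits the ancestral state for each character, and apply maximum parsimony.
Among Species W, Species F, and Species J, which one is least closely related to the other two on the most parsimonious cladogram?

Character polarity is set by the outgroup: the derived state is whichever differs from the outgroup's state, so for I, II the derived state is '0', and for the remaining characters it is '1'.
I: derived state '0' in Species J and Species W only — synapomorphy for {Species J, Species W}.
II (derived state '0') is shared by all ingroup taxa — unites the whole ingroup.
III (derived state '1') is shared by Species J, Species V, and Species W — a synapomorphy uniting that clade.
Most parsimonious ingroup topology: (((Species W,Species J),Species V),Species F).
Species W and Species J share a more recent common ancestor with each other than either does with Species F, so Species F is the least closely related of the three.

Species F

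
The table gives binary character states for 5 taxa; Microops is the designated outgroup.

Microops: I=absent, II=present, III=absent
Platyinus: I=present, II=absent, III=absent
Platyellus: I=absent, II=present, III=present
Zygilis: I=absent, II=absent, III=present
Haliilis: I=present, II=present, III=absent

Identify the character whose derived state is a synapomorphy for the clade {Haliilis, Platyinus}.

I

Character polarity is set by the outgroup: the derived state is whichever differs from the outgroup's state, so for II the derived state is 'absent', and for the remaining characters it is 'present'.
I: derived state 'present' in Haliilis and Platyinus only — synapomorphy for {Haliilis, Platyinus}.
II (state 'absent') occurs in Platyinus and Zygilis but conflicts with the nesting implied by the other characters — most parsimoniously interpreted as homoplasy.
Only Platyellus and Zygilis show the derived state 'present' for III, supporting them as a clade.
Most parsimonious ingroup topology: ((Platyinus,Haliilis),(Platyellus,Zygilis)).
The clade {Haliilis, Platyinus} is supported by I: its derived state 'present' occurs in exactly those taxa and in no other taxon (including the outgroup).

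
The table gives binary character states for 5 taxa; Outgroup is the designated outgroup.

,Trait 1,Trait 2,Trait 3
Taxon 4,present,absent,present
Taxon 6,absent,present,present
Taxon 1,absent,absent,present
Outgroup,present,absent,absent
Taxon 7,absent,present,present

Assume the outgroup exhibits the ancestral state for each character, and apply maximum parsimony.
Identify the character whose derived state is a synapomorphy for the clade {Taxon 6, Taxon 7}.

Character polarity is set by the outgroup: the derived state is whichever differs from the outgroup's state, so for Trait 1 the derived state is 'absent', and for the remaining characters it is 'present'.
Trait 1: derived state 'absent' in Taxon 1, Taxon 6, and Taxon 7 only — synapomorphy for {Taxon 1, Taxon 6, Taxon 7}.
Only Taxon 6 and Taxon 7 show the derived state 'present' for Trait 2, supporting them as a clade.
Trait 3 (derived state 'present') is shared by all ingroup taxa — unites the whole ingroup.
Most parsimonious ingroup topology: (Taxon 4,(Taxon 1,(Taxon 6,Taxon 7))).
The clade {Taxon 6, Taxon 7} is supported by Trait 2: its derived state 'present' occurs in exactly those taxa and in no other taxon (including the outgroup).

Trait 2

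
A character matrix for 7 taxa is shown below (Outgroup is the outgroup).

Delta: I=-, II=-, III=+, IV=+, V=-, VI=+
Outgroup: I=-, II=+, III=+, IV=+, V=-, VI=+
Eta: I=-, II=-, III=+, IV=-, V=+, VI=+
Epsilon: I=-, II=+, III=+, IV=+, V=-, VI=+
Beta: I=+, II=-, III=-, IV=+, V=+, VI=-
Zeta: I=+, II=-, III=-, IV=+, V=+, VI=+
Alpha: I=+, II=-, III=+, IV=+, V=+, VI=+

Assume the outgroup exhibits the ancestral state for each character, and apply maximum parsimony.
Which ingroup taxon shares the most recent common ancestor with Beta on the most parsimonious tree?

Zeta

Character polarity is set by the outgroup: the derived state is whichever differs from the outgroup's state, so for II, III, IV, VI the derived state is '-', and for the remaining characters it is '+'.
Only Alpha, Beta, and Zeta show the derived state '+' for I, supporting them as a clade.
II (derived state '-') is shared by Alpha, Beta, Delta, Eta, and Zeta — a synapomorphy uniting that clade.
III (derived state '-') is shared by Beta and Zeta — a synapomorphy uniting that clade.
IV: derived state '-' in Eta only — an autapomorphy, so it tells us nothing about relationships among taxa.
V (derived state '+') is shared by Alpha, Beta, Eta, and Zeta — a synapomorphy uniting that clade.
VI: derived state '-' in Beta only — an autapomorphy, so it tells us nothing about relationships among taxa.
Most parsimonious ingroup topology: (((((Beta,Zeta),Alpha),Eta),Delta),Epsilon).
Beta and Zeta form a cherry on this tree, so they are sister taxa.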